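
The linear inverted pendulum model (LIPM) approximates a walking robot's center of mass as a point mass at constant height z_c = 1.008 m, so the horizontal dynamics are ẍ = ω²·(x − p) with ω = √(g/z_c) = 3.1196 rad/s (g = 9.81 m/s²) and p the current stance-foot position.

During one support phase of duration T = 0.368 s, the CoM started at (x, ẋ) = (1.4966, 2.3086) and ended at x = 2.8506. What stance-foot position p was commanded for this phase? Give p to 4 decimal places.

ωT = 3.1196·0.368 = 1.148013; cosh(ωT) = 1.734595, sinh(ωT) = 1.417328
x(T) = p + (x₀−p)·cosh(ωT) + (ẋ₀/ω)·sinh(ωT) ⇒ p·(1 − cosh) = x(T) − x₀·cosh − (ẋ₀/ω)·sinh
numerator   = 2.8506 − (1.4966)·1.734595 − (2.3086/3.1196)·1.417328 = -0.794261
denominator = 1 − 1.734595 = -0.734595
p = -0.794261 / -0.734595 = 1.0812

p = 1.0812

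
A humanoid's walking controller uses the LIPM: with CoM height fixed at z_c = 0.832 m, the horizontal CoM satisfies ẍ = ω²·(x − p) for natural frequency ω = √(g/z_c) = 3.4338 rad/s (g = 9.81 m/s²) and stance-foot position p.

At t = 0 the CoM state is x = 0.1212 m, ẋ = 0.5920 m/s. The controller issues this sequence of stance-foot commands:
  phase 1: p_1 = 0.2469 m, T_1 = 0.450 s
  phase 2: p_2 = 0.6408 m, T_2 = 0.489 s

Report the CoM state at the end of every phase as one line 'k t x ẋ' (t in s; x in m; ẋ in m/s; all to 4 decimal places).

1 0.4500 0.3246 0.4851
2 0.9390 0.1293 -1.4634

phase 1: p=0.2469, T=0.450, ωT=1.545210, cosh=2.451112, sinh=2.237845; start (x,ẋ)=(0.121200, 0.592000) → end (x,ẋ)=(0.324608, 0.485140)
phase 2: p=0.6408, T=0.489, ωT=1.679128, cosh=2.773708, sinh=2.587172; start (x,ẋ)=(0.324608, 0.485140) → end (x,ẋ)=(0.129301, -1.463358)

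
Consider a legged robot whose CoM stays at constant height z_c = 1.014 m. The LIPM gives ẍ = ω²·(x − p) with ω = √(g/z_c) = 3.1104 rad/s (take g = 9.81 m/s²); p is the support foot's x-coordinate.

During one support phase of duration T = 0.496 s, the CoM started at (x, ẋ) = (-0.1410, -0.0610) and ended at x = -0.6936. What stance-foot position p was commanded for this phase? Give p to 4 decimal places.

ωT = 3.1104·0.496 = 1.542758; cosh(ωT) = 2.445633, sinh(ωT) = 2.231842
x(T) = p + (x₀−p)·cosh(ωT) + (ẋ₀/ω)·sinh(ωT) ⇒ p·(1 − cosh) = x(T) − x₀·cosh − (ẋ₀/ω)·sinh
numerator   = -0.6936 − (-0.1410)·2.445633 − (-0.0610/3.1104)·2.231842 = -0.304996
denominator = 1 − 2.445633 = -1.445633
p = -0.304996 / -1.445633 = 0.2110

p = 0.2110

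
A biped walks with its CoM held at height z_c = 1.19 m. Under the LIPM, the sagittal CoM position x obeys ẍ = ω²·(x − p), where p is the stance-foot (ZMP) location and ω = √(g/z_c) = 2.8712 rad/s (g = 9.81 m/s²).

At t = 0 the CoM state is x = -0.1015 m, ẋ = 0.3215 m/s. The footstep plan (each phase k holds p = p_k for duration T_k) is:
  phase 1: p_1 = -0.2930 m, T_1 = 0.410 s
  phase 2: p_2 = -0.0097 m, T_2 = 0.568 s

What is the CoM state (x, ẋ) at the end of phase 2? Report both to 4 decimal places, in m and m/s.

x = 1.7568, ẋ = 5.2174

phase 1: p=-0.2930, T=0.410, ωT=1.177192, cosh=1.776696, sinh=1.468553; start (x,ẋ)=(-0.101500, 0.321500) → end (x,ẋ)=(0.211677, 1.378669)
phase 2: p=-0.0097, T=0.568, ωT=1.630842, cosh=2.651968, sinh=2.456204; start (x,ẋ)=(0.211677, 1.378669) → end (x,ẋ)=(1.756785, 5.217394)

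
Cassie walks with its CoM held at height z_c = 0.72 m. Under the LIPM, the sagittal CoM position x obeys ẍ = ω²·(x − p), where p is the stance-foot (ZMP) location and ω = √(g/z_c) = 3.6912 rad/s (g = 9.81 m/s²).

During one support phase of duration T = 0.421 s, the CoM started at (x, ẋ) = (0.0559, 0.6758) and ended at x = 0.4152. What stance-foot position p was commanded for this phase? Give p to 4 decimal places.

p = 0.0929

ωT = 3.6912·0.421 = 1.553995; cosh(ωT) = 2.470866, sinh(ωT) = 2.259465
x(T) = p + (x₀−p)·cosh(ωT) + (ẋ₀/ω)·sinh(ωT) ⇒ p·(1 − cosh) = x(T) − x₀·cosh − (ẋ₀/ω)·sinh
numerator   = 0.4152 − (0.0559)·2.470866 − (0.6758/3.6912)·2.259465 = -0.136593
denominator = 1 − 2.470866 = -1.470866
p = -0.136593 / -1.470866 = 0.0929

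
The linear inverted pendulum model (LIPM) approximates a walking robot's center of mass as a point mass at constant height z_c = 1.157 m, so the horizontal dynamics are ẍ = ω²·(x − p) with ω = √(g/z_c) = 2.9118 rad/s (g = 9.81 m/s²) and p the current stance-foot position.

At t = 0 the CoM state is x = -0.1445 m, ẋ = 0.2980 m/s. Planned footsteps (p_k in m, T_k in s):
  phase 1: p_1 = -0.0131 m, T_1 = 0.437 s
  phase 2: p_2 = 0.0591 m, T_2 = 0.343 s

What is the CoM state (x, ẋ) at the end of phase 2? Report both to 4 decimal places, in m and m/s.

x = -0.2051, ẋ = -0.6215

phase 1: p=-0.0131, T=0.437, ωT=1.272457, cosh=1.924877, sinh=1.644734; start (x,ẋ)=(-0.144500, 0.298000) → end (x,ẋ)=(-0.097703, -0.055679)
phase 2: p=0.0591, T=0.343, ωT=0.998747, cosh=1.541610, sinh=1.173269; start (x,ẋ)=(-0.097703, -0.055679) → end (x,ẋ)=(-0.205064, -0.621526)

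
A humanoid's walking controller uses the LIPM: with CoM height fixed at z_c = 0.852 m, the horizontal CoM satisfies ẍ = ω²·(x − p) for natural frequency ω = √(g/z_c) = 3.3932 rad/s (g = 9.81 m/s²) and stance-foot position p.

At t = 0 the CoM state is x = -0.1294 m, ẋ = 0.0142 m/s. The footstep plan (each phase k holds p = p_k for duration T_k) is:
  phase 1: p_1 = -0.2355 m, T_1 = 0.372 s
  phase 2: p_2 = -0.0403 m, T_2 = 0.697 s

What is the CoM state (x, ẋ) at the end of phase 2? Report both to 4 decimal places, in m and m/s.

phase 1: p=-0.2355, T=0.372, ωT=1.262270, cosh=1.908223, sinh=1.625212; start (x,ẋ)=(-0.129400, 0.014200) → end (x,ẋ)=(-0.026236, 0.612203)
phase 2: p=-0.0403, T=0.697, ωT=2.365060, cosh=5.369313, sinh=5.275369; start (x,ẋ)=(-0.026236, 0.612203) → end (x,ẋ)=(0.986998, 3.538856)

x = 0.9870, ẋ = 3.5389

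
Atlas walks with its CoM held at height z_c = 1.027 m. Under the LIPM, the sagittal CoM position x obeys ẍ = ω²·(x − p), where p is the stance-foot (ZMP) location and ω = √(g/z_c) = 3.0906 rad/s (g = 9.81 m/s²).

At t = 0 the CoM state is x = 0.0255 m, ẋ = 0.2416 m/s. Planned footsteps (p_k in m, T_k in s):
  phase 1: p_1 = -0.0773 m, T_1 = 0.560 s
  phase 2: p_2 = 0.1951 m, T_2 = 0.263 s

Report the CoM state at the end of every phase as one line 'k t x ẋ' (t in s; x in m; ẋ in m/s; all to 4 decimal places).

phase 1: p=-0.0773, T=0.560, ωT=1.730736, cosh=2.910980, sinh=2.733826; start (x,ẋ)=(0.025500, 0.241600) → end (x,ẋ)=(0.435659, 1.571867)
phase 2: p=0.1951, T=0.263, ωT=0.812828, cosh=1.348938, sinh=0.905336; start (x,ẋ)=(0.435659, 1.571867) → end (x,ẋ)=(0.980049, 2.793442)

1 0.5600 0.4357 1.5719
2 0.8230 0.9800 2.7934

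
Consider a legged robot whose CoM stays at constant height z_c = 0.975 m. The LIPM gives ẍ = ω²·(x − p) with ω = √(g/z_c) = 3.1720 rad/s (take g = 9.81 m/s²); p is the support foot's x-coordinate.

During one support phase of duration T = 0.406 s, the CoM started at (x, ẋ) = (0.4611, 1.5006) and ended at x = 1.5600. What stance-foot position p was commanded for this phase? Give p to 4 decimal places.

ωT = 3.1720·0.406 = 1.287832; cosh(ωT) = 1.950394, sinh(ωT) = 1.674525
x(T) = p + (x₀−p)·cosh(ωT) + (ẋ₀/ω)·sinh(ωT) ⇒ p·(1 − cosh) = x(T) − x₀·cosh − (ẋ₀/ω)·sinh
numerator   = 1.5600 − (0.4611)·1.950394 − (1.5006/3.1720)·1.674525 = -0.131506
denominator = 1 − 1.950394 = -0.950394
p = -0.131506 / -0.950394 = 0.1384

p = 0.1384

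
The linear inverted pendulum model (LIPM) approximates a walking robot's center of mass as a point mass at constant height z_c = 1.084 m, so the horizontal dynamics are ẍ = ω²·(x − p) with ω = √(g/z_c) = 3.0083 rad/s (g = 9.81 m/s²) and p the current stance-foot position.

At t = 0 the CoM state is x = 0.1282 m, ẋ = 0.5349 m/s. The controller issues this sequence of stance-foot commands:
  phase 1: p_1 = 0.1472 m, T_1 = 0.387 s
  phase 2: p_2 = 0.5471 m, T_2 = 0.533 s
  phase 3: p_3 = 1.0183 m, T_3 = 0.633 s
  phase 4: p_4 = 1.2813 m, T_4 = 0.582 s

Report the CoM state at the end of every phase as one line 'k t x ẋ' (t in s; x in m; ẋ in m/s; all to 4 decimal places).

1 0.3870 0.3708 0.8576
2 0.9200 0.7711 0.9532
3 1.5530 1.2102 0.8299
4 2.1350 1.8408 1.8644

phase 1: p=0.1472, T=0.387, ωT=1.164212, cosh=1.757783, sinh=1.445615; start (x,ẋ)=(0.128200, 0.534900) → end (x,ẋ)=(0.370844, 0.857610)
phase 2: p=0.5471, T=0.533, ωT=1.603424, cosh=2.585613, sinh=2.384407; start (x,ẋ)=(0.370844, 0.857610) → end (x,ẋ)=(0.771120, 0.953163)
phase 3: p=1.0183, T=0.633, ωT=1.904254, cosh=3.431665, sinh=3.282731; start (x,ẋ)=(0.771120, 0.953163) → end (x,ẋ)=(1.210177, 0.829926)
phase 4: p=1.2813, T=0.582, ωT=1.750831, cosh=2.966507, sinh=2.792877; start (x,ẋ)=(1.210177, 0.829926) → end (x,ẋ)=(1.840808, 1.864417)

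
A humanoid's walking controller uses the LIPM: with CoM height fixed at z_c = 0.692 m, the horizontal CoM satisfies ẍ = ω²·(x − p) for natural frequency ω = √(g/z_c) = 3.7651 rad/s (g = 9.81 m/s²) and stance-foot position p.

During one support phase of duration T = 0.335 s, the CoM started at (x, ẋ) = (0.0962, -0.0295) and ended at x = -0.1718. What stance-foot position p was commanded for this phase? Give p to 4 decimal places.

ωT = 3.7651·0.335 = 1.261308; cosh(ωT) = 1.906660, sinh(ωT) = 1.623377
x(T) = p + (x₀−p)·cosh(ωT) + (ẋ₀/ω)·sinh(ωT) ⇒ p·(1 − cosh) = x(T) − x₀·cosh − (ẋ₀/ω)·sinh
numerator   = -0.1718 − (0.0962)·1.906660 − (-0.0295/3.7651)·1.623377 = -0.342501
denominator = 1 − 1.906660 = -0.906660
p = -0.342501 / -0.906660 = 0.3778

p = 0.3778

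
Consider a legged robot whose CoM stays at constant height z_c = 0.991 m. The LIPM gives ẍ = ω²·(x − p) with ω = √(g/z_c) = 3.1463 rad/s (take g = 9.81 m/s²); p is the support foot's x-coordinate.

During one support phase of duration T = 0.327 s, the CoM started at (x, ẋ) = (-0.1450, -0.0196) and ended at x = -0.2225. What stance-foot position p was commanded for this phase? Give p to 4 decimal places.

ωT = 3.1463·0.327 = 1.028840; cosh(ωT) = 1.577620, sinh(ωT) = 1.220199
x(T) = p + (x₀−p)·cosh(ωT) + (ẋ₀/ω)·sinh(ωT) ⇒ p·(1 − cosh) = x(T) − x₀·cosh − (ẋ₀/ω)·sinh
numerator   = -0.2225 − (-0.1450)·1.577620 − (-0.0196/3.1463)·1.220199 = 0.013856
denominator = 1 − 1.577620 = -0.577620
p = 0.013856 / -0.577620 = -0.0240

p = -0.0240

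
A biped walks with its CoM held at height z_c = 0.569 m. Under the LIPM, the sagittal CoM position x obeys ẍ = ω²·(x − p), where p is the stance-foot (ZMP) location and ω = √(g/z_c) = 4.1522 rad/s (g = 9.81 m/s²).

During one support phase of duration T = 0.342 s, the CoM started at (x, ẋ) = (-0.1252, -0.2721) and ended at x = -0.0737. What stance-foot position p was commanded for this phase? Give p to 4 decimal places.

ωT = 4.1522·0.342 = 1.420052; cosh(ωT) = 2.189519, sinh(ωT) = 1.947818
x(T) = p + (x₀−p)·cosh(ωT) + (ẋ₀/ω)·sinh(ωT) ⇒ p·(1 − cosh) = x(T) − x₀·cosh − (ẋ₀/ω)·sinh
numerator   = -0.0737 − (-0.1252)·2.189519 − (-0.2721/4.1522)·1.947818 = 0.328071
denominator = 1 − 2.189519 = -1.189519
p = 0.328071 / -1.189519 = -0.2758

p = -0.2758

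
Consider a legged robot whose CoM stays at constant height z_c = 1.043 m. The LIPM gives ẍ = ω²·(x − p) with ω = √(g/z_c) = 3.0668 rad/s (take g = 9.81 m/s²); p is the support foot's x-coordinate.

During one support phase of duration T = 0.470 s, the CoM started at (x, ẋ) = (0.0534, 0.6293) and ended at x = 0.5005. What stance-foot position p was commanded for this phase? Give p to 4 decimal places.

ωT = 3.0668·0.470 = 1.441396; cosh(ωT) = 2.231595, sinh(ωT) = 1.994997
x(T) = p + (x₀−p)·cosh(ωT) + (ẋ₀/ω)·sinh(ωT) ⇒ p·(1 − cosh) = x(T) − x₀·cosh − (ẋ₀/ω)·sinh
numerator   = 0.5005 − (0.0534)·2.231595 − (0.6293/3.0668)·1.994997 = -0.028036
denominator = 1 − 2.231595 = -1.231595
p = -0.028036 / -1.231595 = 0.0228

p = 0.0228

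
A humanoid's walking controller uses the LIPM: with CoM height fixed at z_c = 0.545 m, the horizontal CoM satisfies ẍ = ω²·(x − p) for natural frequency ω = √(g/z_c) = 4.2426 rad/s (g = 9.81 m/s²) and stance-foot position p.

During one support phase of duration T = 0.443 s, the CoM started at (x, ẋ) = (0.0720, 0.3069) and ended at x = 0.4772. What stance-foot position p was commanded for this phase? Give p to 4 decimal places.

p = -0.0019

ωT = 4.2426·0.443 = 1.879472; cosh(ωT) = 3.351357, sinh(ωT) = 3.198687
x(T) = p + (x₀−p)·cosh(ωT) + (ẋ₀/ω)·sinh(ωT) ⇒ p·(1 − cosh) = x(T) − x₀·cosh − (ẋ₀/ω)·sinh
numerator   = 0.4772 − (0.0720)·3.351357 − (0.3069/4.2426)·3.198687 = 0.004517
denominator = 1 − 3.351357 = -2.351357
p = 0.004517 / -2.351357 = -0.0019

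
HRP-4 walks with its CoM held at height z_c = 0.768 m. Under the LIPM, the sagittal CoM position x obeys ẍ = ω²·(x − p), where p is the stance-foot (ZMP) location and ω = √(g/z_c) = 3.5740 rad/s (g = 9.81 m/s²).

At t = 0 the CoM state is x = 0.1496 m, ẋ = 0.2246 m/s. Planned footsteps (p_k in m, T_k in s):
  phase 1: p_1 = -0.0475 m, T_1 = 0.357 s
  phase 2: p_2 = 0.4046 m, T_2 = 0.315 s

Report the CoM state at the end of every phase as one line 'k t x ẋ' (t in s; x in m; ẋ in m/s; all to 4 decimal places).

1 0.3570 0.4368 1.5969
2 0.6720 1.0757 2.8791

phase 1: p=-0.0475, T=0.357, ωT=1.275918, cosh=1.930581, sinh=1.651407; start (x,ẋ)=(0.149600, 0.224600) → end (x,ẋ)=(0.436797, 1.596918)
phase 2: p=0.4046, T=0.315, ωT=1.125810, cosh=1.703551, sinh=1.379162; start (x,ẋ)=(0.436797, 1.596918) → end (x,ẋ)=(1.075679, 2.879132)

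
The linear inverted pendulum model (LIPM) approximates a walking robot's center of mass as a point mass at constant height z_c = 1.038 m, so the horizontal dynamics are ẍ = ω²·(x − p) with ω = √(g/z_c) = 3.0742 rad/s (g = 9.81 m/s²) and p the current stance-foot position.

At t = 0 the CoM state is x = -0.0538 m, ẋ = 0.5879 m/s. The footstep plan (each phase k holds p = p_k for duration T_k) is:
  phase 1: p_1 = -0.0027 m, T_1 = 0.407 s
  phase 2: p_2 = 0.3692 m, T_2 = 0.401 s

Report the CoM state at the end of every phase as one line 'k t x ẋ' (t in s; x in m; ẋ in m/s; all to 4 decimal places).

1 0.4070 0.2075 0.8593
2 0.8080 0.5070 0.8190

phase 1: p=-0.0027, T=0.407, ωT=1.251199, cosh=1.890347, sinh=1.604185; start (x,ẋ)=(-0.053800, 0.587900) → end (x,ẋ)=(0.207482, 0.859331)
phase 2: p=0.3692, T=0.401, ωT=1.232754, cosh=1.861077, sinh=1.569588; start (x,ẋ)=(0.207482, 0.859331) → end (x,ẋ)=(0.506978, 0.818956)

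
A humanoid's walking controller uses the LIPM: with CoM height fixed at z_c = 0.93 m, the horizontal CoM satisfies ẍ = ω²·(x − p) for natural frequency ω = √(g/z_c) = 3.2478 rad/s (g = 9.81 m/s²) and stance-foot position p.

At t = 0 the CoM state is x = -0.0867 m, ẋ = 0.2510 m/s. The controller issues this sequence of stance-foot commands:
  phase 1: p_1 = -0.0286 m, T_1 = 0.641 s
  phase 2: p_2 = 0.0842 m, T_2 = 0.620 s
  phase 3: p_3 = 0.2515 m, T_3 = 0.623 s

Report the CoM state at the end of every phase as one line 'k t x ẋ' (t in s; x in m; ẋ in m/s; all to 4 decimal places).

phase 1: p=-0.0286, T=0.641, ωT=2.081840, cosh=4.071955, sinh=3.947254; start (x,ẋ)=(-0.086700, 0.251000) → end (x,ẋ)=(0.039875, 0.277225)
phase 2: p=0.0842, T=0.620, ωT=2.013636, cosh=3.812003, sinh=3.678500; start (x,ẋ)=(0.039875, 0.277225) → end (x,ẋ)=(0.229223, 0.527235)
phase 3: p=0.2515, T=0.623, ωT=2.023379, cosh=3.848025, sinh=3.715818; start (x,ẋ)=(0.229223, 0.527235) → end (x,ẋ)=(0.768989, 1.759970)

1 0.6410 0.0399 0.2772
2 1.2610 0.2292 0.5272
3 1.8840 0.7690 1.7600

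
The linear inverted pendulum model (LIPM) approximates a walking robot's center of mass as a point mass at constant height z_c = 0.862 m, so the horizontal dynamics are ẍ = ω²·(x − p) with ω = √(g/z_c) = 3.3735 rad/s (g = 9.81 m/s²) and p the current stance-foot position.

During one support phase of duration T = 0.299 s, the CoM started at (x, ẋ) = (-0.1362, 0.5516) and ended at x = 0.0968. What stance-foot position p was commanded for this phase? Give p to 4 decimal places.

ωT = 3.3735·0.299 = 1.008676; cosh(ωT) = 1.553335, sinh(ωT) = 1.188634
x(T) = p + (x₀−p)·cosh(ωT) + (ẋ₀/ω)·sinh(ωT) ⇒ p·(1 − cosh) = x(T) − x₀·cosh − (ẋ₀/ω)·sinh
numerator   = 0.0968 − (-0.1362)·1.553335 − (0.5516/3.3735)·1.188634 = 0.114011
denominator = 1 − 1.553335 = -0.553335
p = 0.114011 / -0.553335 = -0.2060

p = -0.2060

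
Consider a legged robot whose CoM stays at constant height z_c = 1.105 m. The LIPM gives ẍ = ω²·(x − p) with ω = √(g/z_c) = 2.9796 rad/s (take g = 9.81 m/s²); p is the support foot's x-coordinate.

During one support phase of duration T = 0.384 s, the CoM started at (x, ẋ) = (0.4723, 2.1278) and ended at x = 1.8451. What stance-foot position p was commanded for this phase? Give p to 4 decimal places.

ωT = 2.9796·0.384 = 1.144166; cosh(ωT) = 1.729156, sinh(ωT) = 1.410667
x(T) = p + (x₀−p)·cosh(ωT) + (ẋ₀/ω)·sinh(ωT) ⇒ p·(1 − cosh) = x(T) − x₀·cosh − (ẋ₀/ω)·sinh
numerator   = 1.8451 − (0.4723)·1.729156 − (2.1278/2.9796)·1.410667 = 0.021030
denominator = 1 − 1.729156 = -0.729156
p = 0.021030 / -0.729156 = -0.0288

p = -0.0288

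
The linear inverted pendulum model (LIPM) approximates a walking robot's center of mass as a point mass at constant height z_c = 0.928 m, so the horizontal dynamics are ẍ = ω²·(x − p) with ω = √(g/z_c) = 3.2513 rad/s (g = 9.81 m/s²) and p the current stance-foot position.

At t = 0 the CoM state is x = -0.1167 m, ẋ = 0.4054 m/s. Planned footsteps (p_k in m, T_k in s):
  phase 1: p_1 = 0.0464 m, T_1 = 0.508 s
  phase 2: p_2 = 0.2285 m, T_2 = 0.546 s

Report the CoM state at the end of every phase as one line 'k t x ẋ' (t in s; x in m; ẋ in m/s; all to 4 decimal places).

1 0.5080 -0.0814 -0.2360
2 1.0540 -0.9201 -3.6037

phase 1: p=0.0464, T=0.508, ωT=1.651660, cosh=2.703682, sinh=2.511951; start (x,ẋ)=(-0.116700, 0.405400) → end (x,ẋ)=(-0.081359, -0.235982)
phase 2: p=0.2285, T=0.546, ωT=1.775210, cosh=3.035484, sinh=2.866036; start (x,ẋ)=(-0.081359, -0.235982) → end (x,ẋ)=(-0.920091, -3.603692)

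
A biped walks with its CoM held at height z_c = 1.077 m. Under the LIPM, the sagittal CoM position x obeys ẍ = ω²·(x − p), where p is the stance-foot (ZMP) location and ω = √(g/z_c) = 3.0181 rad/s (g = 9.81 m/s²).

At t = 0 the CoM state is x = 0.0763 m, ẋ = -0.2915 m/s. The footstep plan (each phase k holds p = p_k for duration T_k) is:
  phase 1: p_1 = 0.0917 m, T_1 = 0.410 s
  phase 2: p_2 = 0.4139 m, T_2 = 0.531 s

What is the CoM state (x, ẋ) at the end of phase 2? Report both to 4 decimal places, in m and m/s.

x = -1.3746, ẋ = -5.2163

phase 1: p=0.0917, T=0.410, ωT=1.237421, cosh=1.868422, sinh=1.578291; start (x,ẋ)=(0.076300, -0.291500) → end (x,ẋ)=(-0.089511, -0.618002)
phase 2: p=0.4139, T=0.531, ωT=1.602611, cosh=2.583676, sinh=2.382306; start (x,ẋ)=(-0.089511, -0.618002) → end (x,ẋ)=(-1.374565, -5.216263)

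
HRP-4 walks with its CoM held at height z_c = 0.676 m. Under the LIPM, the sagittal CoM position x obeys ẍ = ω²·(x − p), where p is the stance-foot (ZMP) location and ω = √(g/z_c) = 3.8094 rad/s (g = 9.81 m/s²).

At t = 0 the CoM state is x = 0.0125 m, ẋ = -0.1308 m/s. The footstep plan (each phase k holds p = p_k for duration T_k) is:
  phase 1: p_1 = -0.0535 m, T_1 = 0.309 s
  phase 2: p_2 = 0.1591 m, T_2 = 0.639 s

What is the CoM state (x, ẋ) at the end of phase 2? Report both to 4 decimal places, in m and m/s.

x = -0.4754, ẋ = -2.3564

phase 1: p=-0.0535, T=0.309, ωT=1.177105, cosh=1.776567, sinh=1.468398; start (x,ẋ)=(0.012500, -0.130800) → end (x,ẋ)=(0.013334, 0.136810)
phase 2: p=0.1591, T=0.639, ωT=2.434207, cosh=5.747216, sinh=5.659549; start (x,ẋ)=(0.013334, 0.136810) → end (x,ẋ)=(-0.475391, -2.356355)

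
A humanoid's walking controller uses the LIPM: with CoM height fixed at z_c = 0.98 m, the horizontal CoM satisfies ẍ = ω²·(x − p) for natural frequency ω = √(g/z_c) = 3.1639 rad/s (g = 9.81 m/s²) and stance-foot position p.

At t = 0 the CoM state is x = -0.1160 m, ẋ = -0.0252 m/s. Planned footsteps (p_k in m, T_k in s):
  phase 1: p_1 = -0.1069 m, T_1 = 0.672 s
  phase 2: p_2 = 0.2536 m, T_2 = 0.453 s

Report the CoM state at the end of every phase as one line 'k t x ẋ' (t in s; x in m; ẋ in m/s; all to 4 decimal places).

1 0.6720 -0.1785 -0.2261
2 1.1250 -0.8449 -3.2034

phase 1: p=-0.1069, T=0.672, ωT=2.126141, cosh=4.250876, sinh=4.131579; start (x,ẋ)=(-0.116000, -0.025200) → end (x,ẋ)=(-0.178490, -0.226076)
phase 2: p=0.2536, T=0.453, ωT=1.433247, cosh=2.215411, sinh=1.976878; start (x,ẋ)=(-0.178490, -0.226076) → end (x,ẋ)=(-0.844915, -3.203423)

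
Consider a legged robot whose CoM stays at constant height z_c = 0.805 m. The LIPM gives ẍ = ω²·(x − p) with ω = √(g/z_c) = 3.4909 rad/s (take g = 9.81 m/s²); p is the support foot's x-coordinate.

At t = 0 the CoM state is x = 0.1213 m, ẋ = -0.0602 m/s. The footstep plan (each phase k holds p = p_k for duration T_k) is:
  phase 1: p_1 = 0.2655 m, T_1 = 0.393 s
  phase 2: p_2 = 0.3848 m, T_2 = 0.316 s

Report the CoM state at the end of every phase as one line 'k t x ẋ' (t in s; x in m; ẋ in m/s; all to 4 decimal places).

phase 1: p=0.2655, T=0.393, ωT=1.371924, cosh=2.098274, sinh=1.844655; start (x,ẋ)=(0.121300, -0.060200) → end (x,ẋ)=(-0.068882, -1.054893)
phase 2: p=0.3848, T=0.316, ωT=1.103124, cosh=1.672700, sinh=1.340867; start (x,ẋ)=(-0.068882, -1.054893) → end (x,ẋ)=(-0.779262, -3.888128)

1 0.3930 -0.0689 -1.0549
2 0.7090 -0.7793 -3.8881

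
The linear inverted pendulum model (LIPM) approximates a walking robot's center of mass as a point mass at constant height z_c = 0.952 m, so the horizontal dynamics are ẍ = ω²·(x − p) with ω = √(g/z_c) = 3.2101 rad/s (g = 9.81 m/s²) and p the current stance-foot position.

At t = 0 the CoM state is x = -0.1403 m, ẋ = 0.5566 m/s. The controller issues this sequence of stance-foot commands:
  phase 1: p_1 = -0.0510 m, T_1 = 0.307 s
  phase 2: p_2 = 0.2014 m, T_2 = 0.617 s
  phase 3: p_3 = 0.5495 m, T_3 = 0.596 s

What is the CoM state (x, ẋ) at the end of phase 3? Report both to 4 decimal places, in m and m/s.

x = -1.3245, ẋ = -5.8277

phase 1: p=-0.0510, T=0.307, ωT=0.985501, cosh=1.526203, sinh=1.152950; start (x,ẋ)=(-0.140300, 0.556600) → end (x,ẋ)=(0.012620, 0.518977)
phase 2: p=0.2014, T=0.617, ωT=1.980632, cosh=3.692651, sinh=3.554669; start (x,ẋ)=(0.012620, 0.518977) → end (x,ẋ)=(0.078987, -0.237731)
phase 3: p=0.5495, T=0.596, ωT=1.913220, cosh=3.461235, sinh=3.313631; start (x,ẋ)=(0.078987, -0.237731) → end (x,ẋ)=(-1.324455, -5.827733)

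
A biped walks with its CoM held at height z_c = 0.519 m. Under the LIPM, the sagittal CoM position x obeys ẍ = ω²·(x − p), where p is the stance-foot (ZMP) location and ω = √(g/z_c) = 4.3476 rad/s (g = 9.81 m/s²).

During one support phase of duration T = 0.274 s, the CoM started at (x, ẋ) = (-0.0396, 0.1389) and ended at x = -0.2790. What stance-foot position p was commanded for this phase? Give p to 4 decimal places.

p = 0.3204

ωT = 4.3476·0.274 = 1.191242; cosh(ωT) = 1.797506, sinh(ωT) = 1.493662
x(T) = p + (x₀−p)·cosh(ωT) + (ẋ₀/ω)·sinh(ωT) ⇒ p·(1 − cosh) = x(T) − x₀·cosh − (ẋ₀/ω)·sinh
numerator   = -0.2790 − (-0.0396)·1.797506 − (0.1389/4.3476)·1.493662 = -0.255539
denominator = 1 − 1.797506 = -0.797506
p = -0.255539 / -0.797506 = 0.3204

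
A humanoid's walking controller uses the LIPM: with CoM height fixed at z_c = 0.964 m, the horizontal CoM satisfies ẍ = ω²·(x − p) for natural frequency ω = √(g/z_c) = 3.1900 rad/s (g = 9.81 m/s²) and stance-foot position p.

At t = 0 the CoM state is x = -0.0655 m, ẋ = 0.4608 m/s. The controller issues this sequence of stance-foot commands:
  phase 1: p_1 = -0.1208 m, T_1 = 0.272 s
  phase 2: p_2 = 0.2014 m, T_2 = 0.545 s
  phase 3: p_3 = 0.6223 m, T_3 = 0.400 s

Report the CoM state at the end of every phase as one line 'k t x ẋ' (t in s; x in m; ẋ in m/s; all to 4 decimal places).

1 0.2720 0.0983 0.8184
2 0.8170 0.6064 1.4936
3 1.2170 1.3648 2.7998

phase 1: p=-0.1208, T=0.272, ωT=0.867680, cosh=1.400652, sinh=0.980727; start (x,ẋ)=(-0.065500, 0.460800) → end (x,ẋ)=(0.098324, 0.818428)
phase 2: p=0.2014, T=0.545, ωT=1.738550, cosh=2.932432, sinh=2.756657; start (x,ẋ)=(0.098324, 0.818428) → end (x,ẋ)=(0.606384, 1.493556)
phase 3: p=0.6223, T=0.400, ωT=1.276000, cosh=1.930717, sinh=1.651565; start (x,ẋ)=(0.606384, 1.493556) → end (x,ẋ)=(1.364833, 2.799782)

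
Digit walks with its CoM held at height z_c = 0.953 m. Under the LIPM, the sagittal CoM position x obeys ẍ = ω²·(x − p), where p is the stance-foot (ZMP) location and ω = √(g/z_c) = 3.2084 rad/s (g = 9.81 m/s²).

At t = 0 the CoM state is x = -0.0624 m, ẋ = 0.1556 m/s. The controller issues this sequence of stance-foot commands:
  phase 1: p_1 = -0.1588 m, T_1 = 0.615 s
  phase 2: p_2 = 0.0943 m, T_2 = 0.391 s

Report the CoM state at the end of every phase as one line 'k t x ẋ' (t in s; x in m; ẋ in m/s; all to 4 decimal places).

phase 1: p=-0.1588, T=0.615, ωT=1.973166, cosh=3.666215, sinh=3.527199; start (x,ẋ)=(-0.062400, 0.155600) → end (x,ẋ)=(0.365684, 1.661390)
phase 2: p=0.0943, T=0.391, ωT=1.254484, cosh=1.895627, sinh=1.610404; start (x,ẋ)=(0.365684, 1.661390) → end (x,ẋ)=(1.442650, 4.551568)

1 0.6150 0.3657 1.6614
2 1.0060 1.4427 4.5516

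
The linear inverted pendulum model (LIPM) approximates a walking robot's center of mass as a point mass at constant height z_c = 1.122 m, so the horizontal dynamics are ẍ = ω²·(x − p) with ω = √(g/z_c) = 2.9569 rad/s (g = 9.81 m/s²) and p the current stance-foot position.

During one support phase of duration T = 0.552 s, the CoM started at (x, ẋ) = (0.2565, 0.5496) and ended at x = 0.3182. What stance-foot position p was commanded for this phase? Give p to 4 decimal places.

p = 0.4954

ωT = 2.9569·0.552 = 1.632209; cosh(ωT) = 2.655329, sinh(ωT) = 2.459832
x(T) = p + (x₀−p)·cosh(ωT) + (ẋ₀/ω)·sinh(ωT) ⇒ p·(1 − cosh) = x(T) − x₀·cosh − (ẋ₀/ω)·sinh
numerator   = 0.3182 − (0.2565)·2.655329 − (0.5496/2.9569)·2.459832 = -0.820102
denominator = 1 − 2.655329 = -1.655329
p = -0.820102 / -1.655329 = 0.4954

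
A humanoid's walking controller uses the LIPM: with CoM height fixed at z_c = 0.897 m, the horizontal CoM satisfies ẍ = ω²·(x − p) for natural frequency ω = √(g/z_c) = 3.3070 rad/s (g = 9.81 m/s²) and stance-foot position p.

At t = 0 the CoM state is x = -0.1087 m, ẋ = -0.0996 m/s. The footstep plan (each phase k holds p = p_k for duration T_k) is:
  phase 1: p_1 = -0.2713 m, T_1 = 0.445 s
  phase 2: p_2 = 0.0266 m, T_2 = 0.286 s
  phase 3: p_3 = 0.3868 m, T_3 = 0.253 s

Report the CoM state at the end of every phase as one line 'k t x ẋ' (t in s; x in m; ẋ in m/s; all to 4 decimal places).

phase 1: p=-0.2713, T=0.445, ωT=1.471615, cosh=2.292910, sinh=2.063355; start (x,ẋ)=(-0.108700, -0.099600) → end (x,ẋ)=(0.039383, 0.881130)
phase 2: p=0.0266, T=0.286, ωT=0.945802, cosh=1.481623, sinh=1.093255; start (x,ẋ)=(0.039383, 0.881130) → end (x,ẋ)=(0.336831, 1.351718)
phase 3: p=0.3868, T=0.253, ωT=0.836671, cosh=1.370909, sinh=0.937759; start (x,ẋ)=(0.336831, 1.351718) → end (x,ẋ)=(0.701601, 1.698120)

1 0.4450 0.0394 0.8811
2 0.7310 0.3368 1.3517
3 0.9840 0.7016 1.6981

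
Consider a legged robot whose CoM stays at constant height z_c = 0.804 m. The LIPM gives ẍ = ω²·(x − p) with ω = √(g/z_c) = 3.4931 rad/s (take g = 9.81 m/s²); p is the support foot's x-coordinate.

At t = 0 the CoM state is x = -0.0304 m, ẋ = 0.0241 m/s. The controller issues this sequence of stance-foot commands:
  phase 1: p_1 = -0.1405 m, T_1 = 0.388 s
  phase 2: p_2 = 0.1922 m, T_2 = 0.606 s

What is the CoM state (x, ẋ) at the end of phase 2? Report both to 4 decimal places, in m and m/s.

phase 1: p=-0.1405, T=0.388, ωT=1.355323, cosh=2.067938, sinh=1.810074; start (x,ẋ)=(-0.030400, 0.024100) → end (x,ẋ)=(0.099668, 0.745974)
phase 2: p=0.1922, T=0.606, ωT=2.116819, cosh=4.212545, sinh=4.092130; start (x,ẋ)=(0.099668, 0.745974) → end (x,ẋ)=(0.676307, 1.819781)

x = 0.6763, ẋ = 1.8198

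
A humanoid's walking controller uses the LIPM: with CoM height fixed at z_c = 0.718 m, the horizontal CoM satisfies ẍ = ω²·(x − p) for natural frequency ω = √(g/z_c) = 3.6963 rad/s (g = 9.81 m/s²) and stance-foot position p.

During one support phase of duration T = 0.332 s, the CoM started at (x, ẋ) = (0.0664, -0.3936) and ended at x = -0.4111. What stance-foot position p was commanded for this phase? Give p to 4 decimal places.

p = 0.4318

ωT = 3.6963·0.332 = 1.227172; cosh(ωT) = 1.852344, sinh(ωT) = 1.559223
x(T) = p + (x₀−p)·cosh(ωT) + (ẋ₀/ω)·sinh(ωT) ⇒ p·(1 − cosh) = x(T) − x₀·cosh − (ẋ₀/ω)·sinh
numerator   = -0.4111 − (0.0664)·1.852344 − (-0.3936/3.6963)·1.559223 = -0.368062
denominator = 1 − 1.852344 = -0.852344
p = -0.368062 / -0.852344 = 0.4318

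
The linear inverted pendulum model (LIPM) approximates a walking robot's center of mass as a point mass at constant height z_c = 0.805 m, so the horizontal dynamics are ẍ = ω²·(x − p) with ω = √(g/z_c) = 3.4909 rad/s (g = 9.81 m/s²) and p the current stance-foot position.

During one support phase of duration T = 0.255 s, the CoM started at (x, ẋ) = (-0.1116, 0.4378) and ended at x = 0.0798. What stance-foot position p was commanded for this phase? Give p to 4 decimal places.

ωT = 3.4909·0.255 = 0.890180; cosh(ωT) = 1.423074, sinh(ωT) = 1.012492
x(T) = p + (x₀−p)·cosh(ωT) + (ẋ₀/ω)·sinh(ωT) ⇒ p·(1 − cosh) = x(T) − x₀·cosh − (ẋ₀/ω)·sinh
numerator   = 0.0798 − (-0.1116)·1.423074 − (0.4378/3.4909)·1.012492 = 0.111637
denominator = 1 − 1.423074 = -0.423074
p = 0.111637 / -0.423074 = -0.2639

p = -0.2639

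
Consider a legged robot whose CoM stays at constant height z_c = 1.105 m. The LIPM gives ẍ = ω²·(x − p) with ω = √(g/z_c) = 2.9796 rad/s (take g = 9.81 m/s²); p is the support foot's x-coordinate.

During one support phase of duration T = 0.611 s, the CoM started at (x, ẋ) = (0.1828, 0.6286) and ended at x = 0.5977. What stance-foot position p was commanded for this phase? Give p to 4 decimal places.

p = 0.2840

ωT = 2.9796·0.611 = 1.820536; cosh(ωT) = 3.168552, sinh(ωT) = 3.006613
x(T) = p + (x₀−p)·cosh(ωT) + (ẋ₀/ω)·sinh(ωT) ⇒ p·(1 − cosh) = x(T) − x₀·cosh − (ẋ₀/ω)·sinh
numerator   = 0.5977 − (0.1828)·3.168552 − (0.6286/2.9796)·3.006613 = -0.615810
denominator = 1 − 3.168552 = -2.168552
p = -0.615810 / -2.168552 = 0.2840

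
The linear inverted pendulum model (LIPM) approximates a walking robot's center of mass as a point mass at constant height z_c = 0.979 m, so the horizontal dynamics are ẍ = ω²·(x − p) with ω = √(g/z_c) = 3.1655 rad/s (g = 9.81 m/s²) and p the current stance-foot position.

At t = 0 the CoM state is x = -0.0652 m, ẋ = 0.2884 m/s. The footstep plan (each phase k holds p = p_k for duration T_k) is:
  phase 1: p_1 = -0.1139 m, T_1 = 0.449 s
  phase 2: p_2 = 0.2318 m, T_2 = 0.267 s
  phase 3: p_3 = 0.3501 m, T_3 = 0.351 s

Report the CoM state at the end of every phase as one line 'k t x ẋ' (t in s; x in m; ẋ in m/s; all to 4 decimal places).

1 0.4490 0.1706 0.9329
2 0.7160 0.4272 1.1023
3 1.0670 0.9514 2.1860

phase 1: p=-0.1139, T=0.449, ωT=1.421310, cosh=2.191970, sinh=1.950572; start (x,ẋ)=(-0.065200, 0.288400) → end (x,ẋ)=(0.170560, 0.932864)
phase 2: p=0.2318, T=0.267, ωT=0.845189, cosh=1.378947, sinh=0.949470; start (x,ẋ)=(0.170560, 0.932864) → end (x,ẋ)=(0.427160, 1.102310)
phase 3: p=0.3501, T=0.351, ωT=1.111090, cosh=1.683434, sinh=1.354235; start (x,ẋ)=(0.427160, 1.102310) → end (x,ẋ)=(0.951405, 2.186009)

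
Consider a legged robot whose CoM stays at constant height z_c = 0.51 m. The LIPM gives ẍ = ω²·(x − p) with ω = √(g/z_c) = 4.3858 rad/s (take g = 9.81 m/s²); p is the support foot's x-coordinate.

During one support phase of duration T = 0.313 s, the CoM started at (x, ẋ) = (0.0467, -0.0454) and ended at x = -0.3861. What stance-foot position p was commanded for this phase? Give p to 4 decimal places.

p = 0.4228

ωT = 4.3858·0.313 = 1.372755; cosh(ωT) = 2.099808, sinh(ωT) = 1.846401
x(T) = p + (x₀−p)·cosh(ωT) + (ẋ₀/ω)·sinh(ωT) ⇒ p·(1 − cosh) = x(T) − x₀·cosh − (ẋ₀/ω)·sinh
numerator   = -0.3861 − (0.0467)·2.099808 − (-0.0454/4.3858)·1.846401 = -0.465048
denominator = 1 − 2.099808 = -1.099808
p = -0.465048 / -1.099808 = 0.4228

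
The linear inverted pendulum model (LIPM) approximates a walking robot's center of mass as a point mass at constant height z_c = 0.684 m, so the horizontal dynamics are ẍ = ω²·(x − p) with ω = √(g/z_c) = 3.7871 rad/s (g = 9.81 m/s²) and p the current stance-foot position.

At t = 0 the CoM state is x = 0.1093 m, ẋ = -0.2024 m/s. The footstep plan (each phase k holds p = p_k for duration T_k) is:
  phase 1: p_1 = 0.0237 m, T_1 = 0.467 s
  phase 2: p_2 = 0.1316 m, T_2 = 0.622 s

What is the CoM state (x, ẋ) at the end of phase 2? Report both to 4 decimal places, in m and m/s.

phase 1: p=0.0237, T=0.467, ωT=1.768576, cosh=3.016537, sinh=2.845961; start (x,ẋ)=(0.109300, -0.202400) → end (x,ẋ)=(0.129814, 0.312045)
phase 2: p=0.1316, T=0.622, ωT=2.355576, cosh=5.319521, sinh=5.224682; start (x,ẋ)=(0.129814, 0.312045) → end (x,ẋ)=(0.552598, 1.624595)

x = 0.5526, ẋ = 1.6246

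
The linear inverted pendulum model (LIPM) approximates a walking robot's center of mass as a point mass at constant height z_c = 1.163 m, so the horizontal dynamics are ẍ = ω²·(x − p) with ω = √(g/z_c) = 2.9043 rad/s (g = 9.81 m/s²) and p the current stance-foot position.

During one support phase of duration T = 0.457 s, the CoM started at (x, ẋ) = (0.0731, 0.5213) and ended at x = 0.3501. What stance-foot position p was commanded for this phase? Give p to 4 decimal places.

p = 0.1100

ωT = 2.9043·0.457 = 1.327265; cosh(ωT) = 2.017959, sinh(ωT) = 1.752758
x(T) = p + (x₀−p)·cosh(ωT) + (ẋ₀/ω)·sinh(ωT) ⇒ p·(1 − cosh) = x(T) − x₀·cosh − (ẋ₀/ω)·sinh
numerator   = 0.3501 − (0.0731)·2.017959 − (0.5213/2.9043)·1.752758 = -0.112020
denominator = 1 − 2.017959 = -1.017959
p = -0.112020 / -1.017959 = 0.1100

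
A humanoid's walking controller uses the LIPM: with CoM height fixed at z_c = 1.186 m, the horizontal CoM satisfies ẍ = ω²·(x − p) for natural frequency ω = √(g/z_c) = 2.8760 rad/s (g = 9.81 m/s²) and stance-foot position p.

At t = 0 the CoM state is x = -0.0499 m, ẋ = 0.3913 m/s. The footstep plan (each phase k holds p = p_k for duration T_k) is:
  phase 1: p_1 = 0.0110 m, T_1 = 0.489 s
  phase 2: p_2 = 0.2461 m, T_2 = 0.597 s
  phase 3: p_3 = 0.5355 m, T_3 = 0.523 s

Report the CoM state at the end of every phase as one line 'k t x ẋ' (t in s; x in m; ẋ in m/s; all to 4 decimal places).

1 0.4890 0.1402 0.5105
2 1.0860 0.4200 0.6466
3 1.6090 0.7438 0.8165

phase 1: p=0.0110, T=0.489, ωT=1.406364, cosh=2.163061, sinh=1.918028; start (x,ẋ)=(-0.049900, 0.391300) → end (x,ẋ)=(0.140231, 0.510466)
phase 2: p=0.2461, T=0.597, ωT=1.716972, cosh=2.873627, sinh=2.694017; start (x,ẋ)=(0.140231, 0.510466) → end (x,ẋ)=(0.420037, 0.646615)
phase 3: p=0.5355, T=0.523, ωT=1.504148, cosh=2.361262, sinh=2.139056; start (x,ẋ)=(0.420037, 0.646615) → end (x,ẋ)=(0.743789, 0.816511)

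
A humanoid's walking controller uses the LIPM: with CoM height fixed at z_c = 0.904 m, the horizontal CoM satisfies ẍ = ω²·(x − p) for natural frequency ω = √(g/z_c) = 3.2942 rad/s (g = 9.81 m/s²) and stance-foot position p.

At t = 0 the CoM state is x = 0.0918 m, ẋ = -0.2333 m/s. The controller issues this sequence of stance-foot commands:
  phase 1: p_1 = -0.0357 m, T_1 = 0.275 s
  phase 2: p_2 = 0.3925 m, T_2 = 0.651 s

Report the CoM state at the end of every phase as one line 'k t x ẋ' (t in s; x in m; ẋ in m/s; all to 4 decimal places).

1 0.2750 0.0745 0.0990
2 0.9260 -0.8572 -3.9825

phase 1: p=-0.0357, T=0.275, ωT=0.905905, cosh=1.439173, sinh=1.034997; start (x,ẋ)=(0.091800, -0.233300) → end (x,ẋ)=(0.074495, 0.098951)
phase 2: p=0.3925, T=0.651, ωT=2.144524, cosh=4.327551, sinh=4.210427; start (x,ẋ)=(0.074495, 0.098951) → end (x,ẋ)=(-0.857213, -3.982518)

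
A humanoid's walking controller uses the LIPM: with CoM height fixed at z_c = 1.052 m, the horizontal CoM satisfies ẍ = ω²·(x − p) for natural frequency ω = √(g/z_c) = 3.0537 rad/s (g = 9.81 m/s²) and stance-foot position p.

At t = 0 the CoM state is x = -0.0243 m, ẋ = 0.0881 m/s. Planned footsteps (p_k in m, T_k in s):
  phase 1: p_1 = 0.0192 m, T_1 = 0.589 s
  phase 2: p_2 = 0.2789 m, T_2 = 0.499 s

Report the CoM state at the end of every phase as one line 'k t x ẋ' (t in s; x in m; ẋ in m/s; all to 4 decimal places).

1 0.5890 -0.0310 -0.1168
2 1.0880 -0.5498 -2.3497

phase 1: p=0.0192, T=0.589, ωT=1.798629, cosh=3.103443, sinh=2.937918; start (x,ẋ)=(-0.024300, 0.088100) → end (x,ẋ)=(-0.031040, -0.116848)
phase 2: p=0.2789, T=0.499, ωT=1.523796, cosh=2.403749, sinh=2.185866; start (x,ẋ)=(-0.031040, -0.116848) → end (x,ẋ)=(-0.549759, -2.349717)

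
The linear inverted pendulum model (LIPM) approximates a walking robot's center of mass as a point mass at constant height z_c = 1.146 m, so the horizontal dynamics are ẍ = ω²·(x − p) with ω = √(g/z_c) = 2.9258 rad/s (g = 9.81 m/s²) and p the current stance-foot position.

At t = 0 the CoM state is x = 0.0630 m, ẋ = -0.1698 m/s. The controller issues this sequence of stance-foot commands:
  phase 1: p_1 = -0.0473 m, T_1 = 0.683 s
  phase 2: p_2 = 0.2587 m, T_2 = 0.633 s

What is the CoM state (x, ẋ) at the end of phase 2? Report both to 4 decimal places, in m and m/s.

x = 0.4899, ẋ = 0.8065

phase 1: p=-0.0473, T=0.683, ωT=1.998321, cosh=3.756113, sinh=3.620550; start (x,ẋ)=(0.063000, -0.169800) → end (x,ẋ)=(0.156879, 0.530621)
phase 2: p=0.2587, T=0.633, ωT=1.852031, cosh=3.264835, sinh=3.107917; start (x,ẋ)=(0.156879, 0.530621) → end (x,ẋ)=(0.489921, 0.806517)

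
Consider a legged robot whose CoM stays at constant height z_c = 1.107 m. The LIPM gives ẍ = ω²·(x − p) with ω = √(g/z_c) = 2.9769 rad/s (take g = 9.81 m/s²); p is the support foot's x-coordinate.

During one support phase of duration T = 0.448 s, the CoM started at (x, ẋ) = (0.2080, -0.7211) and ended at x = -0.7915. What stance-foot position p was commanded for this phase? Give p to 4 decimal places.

p = 0.7636

ωT = 2.9769·0.448 = 1.333651; cosh(ωT) = 2.029194, sinh(ωT) = 1.765680
x(T) = p + (x₀−p)·cosh(ωT) + (ẋ₀/ω)·sinh(ωT) ⇒ p·(1 − cosh) = x(T) − x₀·cosh − (ẋ₀/ω)·sinh
numerator   = -0.7915 − (0.2080)·2.029194 − (-0.7211/2.9769)·1.765680 = -0.785868
denominator = 1 − 2.029194 = -1.029194
p = -0.785868 / -1.029194 = 0.7636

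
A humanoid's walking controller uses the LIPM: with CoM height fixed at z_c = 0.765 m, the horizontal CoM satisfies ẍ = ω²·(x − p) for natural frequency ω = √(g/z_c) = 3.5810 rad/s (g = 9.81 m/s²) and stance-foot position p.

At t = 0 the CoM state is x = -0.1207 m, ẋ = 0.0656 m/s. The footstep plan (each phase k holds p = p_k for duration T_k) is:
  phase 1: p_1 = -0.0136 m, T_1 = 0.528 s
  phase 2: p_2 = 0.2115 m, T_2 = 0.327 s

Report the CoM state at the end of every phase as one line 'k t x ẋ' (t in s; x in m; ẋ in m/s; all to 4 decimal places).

1 0.5280 -0.3171 -1.0191
2 0.8550 -1.1377 -4.5606

phase 1: p=-0.0136, T=0.528, ωT=1.890768, cosh=3.387705, sinh=3.236749; start (x,ẋ)=(-0.120700, 0.065600) → end (x,ẋ)=(-0.317130, -1.019141)
phase 2: p=0.2115, T=0.327, ωT=1.170987, cosh=1.767618, sinh=1.457557; start (x,ẋ)=(-0.317130, -1.019141) → end (x,ẋ)=(-1.137731, -4.560639)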